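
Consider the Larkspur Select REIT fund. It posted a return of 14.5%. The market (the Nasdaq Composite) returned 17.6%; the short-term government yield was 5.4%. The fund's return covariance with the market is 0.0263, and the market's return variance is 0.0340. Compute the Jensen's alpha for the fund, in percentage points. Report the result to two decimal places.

-0.34

β = Cov / Var = 0.0263 / 0.0340 = 0.7735
E[R] = Rf + β(Rm − Rf) = 5.4% + 0.7735 × (17.6% − 5.4%) = 14.8367%
α = Rp − E[R] = 14.5% − 14.8367% = -0.3367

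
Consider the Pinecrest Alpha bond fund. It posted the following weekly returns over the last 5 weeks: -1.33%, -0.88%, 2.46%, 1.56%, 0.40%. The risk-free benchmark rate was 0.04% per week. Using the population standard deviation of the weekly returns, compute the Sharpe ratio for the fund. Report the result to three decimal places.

0.281

Mean return μ = 2.210 / 5 = 0.4420%
Σ(r − μ)² = (-1.33 − 0.4420)² + (-0.88 − 0.4420)² + (2.46 − 0.4420)² + … = 10.2117
population σ = √(10.2117 / 5) = √2.0423 = 1.4291%
Sharpe = (μ − rf) / σ = (0.4420 − 0.04) / 1.4291 = 0.4020 / 1.4291 = 0.2813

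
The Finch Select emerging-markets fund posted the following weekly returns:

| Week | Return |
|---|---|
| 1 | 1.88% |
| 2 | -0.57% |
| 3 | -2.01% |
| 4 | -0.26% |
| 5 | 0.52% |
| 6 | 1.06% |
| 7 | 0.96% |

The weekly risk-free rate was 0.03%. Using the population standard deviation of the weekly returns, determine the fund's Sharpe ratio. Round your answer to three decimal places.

r̄ = (1.88 − 0.57 − 2.01 − 0.26 + 0.52 + 1.06 + 0.96) / 7 = 1.580 / 7 = 0.2257%
Σ(r − r̄)² = (1.88 − 0.2257)² + (-0.57 − 0.2257)² + … = 9.9260
population σ = √(9.9260 / 7) = √1.4180 = 1.1908%
Sharpe = (r̄ − rf) / σ = (0.2257 − 0.03) / 1.1908 = 0.1957 / 1.1908 = 0.1643

0.164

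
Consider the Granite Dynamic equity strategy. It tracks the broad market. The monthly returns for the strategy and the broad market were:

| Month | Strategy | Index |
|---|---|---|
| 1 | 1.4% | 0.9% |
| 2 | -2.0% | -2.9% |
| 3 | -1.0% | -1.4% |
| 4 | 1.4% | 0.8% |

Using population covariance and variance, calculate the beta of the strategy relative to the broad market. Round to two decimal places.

r̄p = -0.0500%,  r̄m = -0.6500%
Cov = Σ(rp − r̄p)(rm − r̄m) / 4 = 2.3625
Var(rm) = Σ(rm − r̄m)² / 4 = 2.5325
β = Cov / Var = 2.3625 / 2.5325 = 0.9329

0.93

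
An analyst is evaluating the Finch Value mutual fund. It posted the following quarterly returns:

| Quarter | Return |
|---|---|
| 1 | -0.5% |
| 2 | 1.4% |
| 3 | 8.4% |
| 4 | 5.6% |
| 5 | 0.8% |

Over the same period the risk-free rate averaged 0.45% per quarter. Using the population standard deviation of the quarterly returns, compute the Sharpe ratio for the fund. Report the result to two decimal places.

0.81

r̄ = (-0.5 + 1.4 + 8.4 + 5.6 + 0.8) / 5 = 15.70 / 5 = 3.1400%
Population std dev = √[55.4720 / 5] = 3.3308%
Sharpe = (r̄ − rf) / σ = (3.1400 − 0.45) / 3.3308 = 2.6900 / 3.3308 = 0.8076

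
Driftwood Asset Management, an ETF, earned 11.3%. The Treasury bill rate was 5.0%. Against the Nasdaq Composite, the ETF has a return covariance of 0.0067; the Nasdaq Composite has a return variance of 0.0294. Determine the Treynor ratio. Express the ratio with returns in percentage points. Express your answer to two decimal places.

β = Cov / Var = 0.0067 / 0.0294 = 0.2279
Treynor = (Rp − Rf) / β = (11.3% − 5.0%) / 0.2279 = 6.30 / 0.2279 = 27.6437

27.64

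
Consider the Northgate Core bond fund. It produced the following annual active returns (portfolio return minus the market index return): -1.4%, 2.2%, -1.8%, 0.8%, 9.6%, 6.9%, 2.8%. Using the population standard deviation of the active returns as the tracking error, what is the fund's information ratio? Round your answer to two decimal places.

0.70

r̄ = (-1.4 + 2.2 − 1.8 + 0.8 + 9.6 + 6.9 + 2.8) / 7 = 2.7286%
Population σ = √[Σ(r − r̄)² / 7] = √[106.1743 / 7] = √15.1678 = 3.8946%
IR = r̄ / tracking error = 2.7286 / 3.8946 = 0.7006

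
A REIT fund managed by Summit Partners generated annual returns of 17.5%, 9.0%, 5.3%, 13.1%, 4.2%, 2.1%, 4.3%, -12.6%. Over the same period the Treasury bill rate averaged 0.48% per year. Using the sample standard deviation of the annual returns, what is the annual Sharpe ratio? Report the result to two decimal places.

0.55

r̄ = (17.5 + 9 + 5.3 + 13.1 + 4.2 + 2.1 + 4.3 − 12.6) / 8 = 42.90 / 8 = 5.3625%
Sample std dev = √[556.1988 / 7] = 8.9139%
Sharpe = (r̄ − rf) / σ = (5.3625 − 0.48) / 8.9139 = 4.8825 / 8.9139 = 0.5477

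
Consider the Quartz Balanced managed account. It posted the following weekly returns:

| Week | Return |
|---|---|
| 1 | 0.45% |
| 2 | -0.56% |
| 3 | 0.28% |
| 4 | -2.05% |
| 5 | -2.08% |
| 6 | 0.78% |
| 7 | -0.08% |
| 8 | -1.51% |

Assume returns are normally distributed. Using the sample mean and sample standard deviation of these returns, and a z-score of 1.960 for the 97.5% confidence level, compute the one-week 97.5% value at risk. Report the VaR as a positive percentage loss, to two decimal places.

r̄ = (0.45 − 0.56 + 0.28 − 2.05 − 2.08 + 0.78 − 0.08 − 1.51) / 8 = -4.770 / 8 = -0.5963%
Sample std dev = √[9.1742 / 7] = 1.1448%
VaR = −(r̄ − z·σ) = −(-0.5963 − 1.960 × 1.1448) = −(-2.8401) = 2.8401%

2.84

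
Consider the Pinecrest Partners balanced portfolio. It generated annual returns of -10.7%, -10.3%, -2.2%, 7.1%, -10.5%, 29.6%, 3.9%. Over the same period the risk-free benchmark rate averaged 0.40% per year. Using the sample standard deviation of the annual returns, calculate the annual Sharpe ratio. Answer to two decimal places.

μ = (-10.7 − 10.3 − 2.2 + 7.1 − 10.5 + 29.6 + 3.9) / 7 = 6.90 / 7 = 0.9857%
Σ(r − μ)² = (-10.7 − 0.9857)² + (-10.3 − 0.9857)² + (-2.2 − 0.9857)² + … = 1270.6486
sample σ = √(1270.6486 / 6) = √211.7748 = 14.5525%
Sharpe = (μ − rf) / σ = (0.9857 − 0.4) / 14.5525 = 0.5857 / 14.5525 = 0.0402

0.04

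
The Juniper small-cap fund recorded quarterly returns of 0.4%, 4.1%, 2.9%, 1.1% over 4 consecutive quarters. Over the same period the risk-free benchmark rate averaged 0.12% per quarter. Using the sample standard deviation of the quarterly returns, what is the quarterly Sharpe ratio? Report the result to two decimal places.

1.19

μ = (0.4 + 4.1 + 2.9 + 1.1) / 4 = 2.1250%
Σ(r − μ)² = 8.5275; sample σ = √(8.5275/3) = 1.6860%
Sharpe = (μ − rf) / σ = (2.1250 − 0.12) / 1.6860 = 2.0050 / 1.6860 = 1.1892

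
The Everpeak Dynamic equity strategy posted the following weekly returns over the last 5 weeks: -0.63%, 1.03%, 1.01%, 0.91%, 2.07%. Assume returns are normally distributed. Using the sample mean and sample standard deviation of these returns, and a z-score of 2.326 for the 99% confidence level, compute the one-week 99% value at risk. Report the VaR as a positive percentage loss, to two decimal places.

1.37

Mean return r̄ = 4.390 / 5 = 0.8780%
Σ(r − r̄)² = 3.7365; sample σ = √(3.7365/4) = 0.9665%
VaR = −(r̄ − z·σ) = −(0.8780 − 2.326 × 0.9665) = −(-1.3701) = 1.3701%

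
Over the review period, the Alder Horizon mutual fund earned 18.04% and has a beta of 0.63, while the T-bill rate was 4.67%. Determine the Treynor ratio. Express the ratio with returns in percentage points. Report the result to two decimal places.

21.22

Treynor = (Rp − Rf) / β = (18.04% − 4.67%) / 0.63 = 13.37 / 0.63 = 21.2222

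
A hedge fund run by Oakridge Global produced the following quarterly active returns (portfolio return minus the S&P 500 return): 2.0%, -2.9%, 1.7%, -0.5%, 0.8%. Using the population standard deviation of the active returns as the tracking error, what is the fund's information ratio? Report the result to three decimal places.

0.123

r̄ = (2 − 2.9 + 1.7 − 0.5 + 0.8) / 5 = 0.2200%
Σ(r − r̄)² = 15.9480; population σ = √(15.9480/5) = 1.7859%
IR = r̄ / tracking error = 0.2200 / 1.7859 = 0.1232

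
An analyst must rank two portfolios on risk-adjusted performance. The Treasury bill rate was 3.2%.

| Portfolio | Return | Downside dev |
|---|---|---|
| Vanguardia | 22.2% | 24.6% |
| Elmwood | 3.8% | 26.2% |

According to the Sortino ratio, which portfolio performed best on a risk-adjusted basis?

Vanguardia

Vanguardia: Sortino ratio = (22.2% − 3.2%) / 24.6% = 0.772
Elmwood: Sortino ratio = (3.8% − 3.2%) / 26.2% = 0.023
Highest: Vanguardia (0.772).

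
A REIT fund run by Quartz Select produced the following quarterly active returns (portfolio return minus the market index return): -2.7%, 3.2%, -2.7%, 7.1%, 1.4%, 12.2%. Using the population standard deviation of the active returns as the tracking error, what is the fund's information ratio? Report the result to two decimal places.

0.58

Mean return r̄ = 18.50 / 6 = 3.0833%
Population σ = √[Σ(r − r̄)² / 6] = √[168.9883 / 6] = √28.1647 = 5.3070%
IR = r̄ / tracking error = 3.0833 / 5.3070 = 0.5810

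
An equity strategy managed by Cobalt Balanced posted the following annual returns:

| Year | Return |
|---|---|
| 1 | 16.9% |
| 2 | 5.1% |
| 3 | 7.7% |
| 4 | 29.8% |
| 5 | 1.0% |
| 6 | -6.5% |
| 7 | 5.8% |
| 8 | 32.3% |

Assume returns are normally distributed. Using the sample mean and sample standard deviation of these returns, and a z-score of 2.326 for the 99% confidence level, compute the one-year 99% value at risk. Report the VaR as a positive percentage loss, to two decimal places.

μ = (16.9 + 5.1 + 7.7 + 29.8 + 1 − 6.5 + 5.8 + 32.3) / 8 = 92.10 / 8 = 11.5125%
Σ(r − μ)² = (16.9 − 11.5125)² + (5.1 − 11.5125)² + … = 1318.8288
σ = √[1318.8288 / 7] = 13.7260%
VaR = −(μ − z·σ) = −(11.5125 − 2.326 × 13.7260) = −(-20.4142) = 20.4142%

20.41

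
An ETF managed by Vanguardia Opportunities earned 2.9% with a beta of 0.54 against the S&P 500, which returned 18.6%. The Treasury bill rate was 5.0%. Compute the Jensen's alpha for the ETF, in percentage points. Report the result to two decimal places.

-9.44

CAPM expected return = Rf + β(Rm − Rf) = 5.0% + 0.54 × (18.6% − 5.0%) = 5 + 0.54 × 13.60 = 12.3440%
Jensen's α = Rp − E[R] = 2.9% − 12.3440% = -9.4440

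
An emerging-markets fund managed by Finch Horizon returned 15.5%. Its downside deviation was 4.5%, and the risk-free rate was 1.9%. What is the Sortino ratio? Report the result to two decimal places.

Sortino = (Rp − Rf) / σd = (15.5% − 1.9%) / 4.5% = 13.60% / 4.5% = 3.0222

3.02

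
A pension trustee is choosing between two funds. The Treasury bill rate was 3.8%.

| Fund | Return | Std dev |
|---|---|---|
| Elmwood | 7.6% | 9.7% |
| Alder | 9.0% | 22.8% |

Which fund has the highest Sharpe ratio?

Elmwood

Elmwood: Sharpe ratio = (7.6% − 3.8%) / 9.7% = 0.392
Alder: Sharpe ratio = (9.0% − 3.8%) / 22.8% = 0.228
Highest: Elmwood (0.392).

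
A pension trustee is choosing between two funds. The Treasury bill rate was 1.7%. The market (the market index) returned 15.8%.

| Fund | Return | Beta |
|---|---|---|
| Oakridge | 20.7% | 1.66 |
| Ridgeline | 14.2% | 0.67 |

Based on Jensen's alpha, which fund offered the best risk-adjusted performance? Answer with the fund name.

Ridgeline

Oakridge: α = 20.7% − [1.7% + 1.66 × (15.8% − 1.7%)] = -4.406
Ridgeline: α = 14.2% − [1.7% + 0.67 × (15.8% − 1.7%)] = 3.053
Highest: Ridgeline (3.053).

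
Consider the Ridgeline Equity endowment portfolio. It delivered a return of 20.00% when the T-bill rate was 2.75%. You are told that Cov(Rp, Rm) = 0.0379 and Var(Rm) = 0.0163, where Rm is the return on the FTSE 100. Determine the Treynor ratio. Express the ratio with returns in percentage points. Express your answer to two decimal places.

7.42

β = Cov / Var = 0.0379 / 0.0163 = 2.3252
Treynor = (Rp − Rf) / β = (20.00% − 2.75%) / 2.3252 = 17.25 / 2.3252 = 7.4187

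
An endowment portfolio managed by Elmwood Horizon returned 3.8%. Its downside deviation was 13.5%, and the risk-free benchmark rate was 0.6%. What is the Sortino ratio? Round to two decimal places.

0.24

Sortino = (Rp − Rf) / σd = (3.8% − 0.6%) / 13.5% = 3.20% / 13.5% = 0.2370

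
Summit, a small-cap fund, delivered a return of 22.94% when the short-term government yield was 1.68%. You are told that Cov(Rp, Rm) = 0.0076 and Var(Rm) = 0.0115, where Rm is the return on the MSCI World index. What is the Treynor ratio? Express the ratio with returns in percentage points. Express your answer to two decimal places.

β = Cov / Var = 0.0076 / 0.0115 = 0.6609
Treynor = (Rp − Rf) / β = (22.94% − 1.68%) / 0.6609 = 21.26 / 0.6609 = 32.1683

32.17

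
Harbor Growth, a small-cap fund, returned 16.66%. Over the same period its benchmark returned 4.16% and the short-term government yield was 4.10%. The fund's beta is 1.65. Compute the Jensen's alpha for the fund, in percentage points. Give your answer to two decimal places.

12.46

CAPM expected return = Rf + β(Rm − Rf) = 4.10% + 1.65 × (4.16% − 4.10%) = 4.1 + 1.65 × 0.06 = 4.1990%
Jensen's α = Rp − E[R] = 16.66% − 4.1990% = 12.4610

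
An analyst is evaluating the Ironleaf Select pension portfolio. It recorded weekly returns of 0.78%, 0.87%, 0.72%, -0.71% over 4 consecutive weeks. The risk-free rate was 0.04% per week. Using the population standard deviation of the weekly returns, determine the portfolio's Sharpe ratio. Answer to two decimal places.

μ = (0.78 + 0.87 + 0.72 − 0.71) / 4 = 0.4150%
Σ(r − μ)² = (0.78 − 0.4150)² + (0.87 − 0.4150)² + … = 1.6989
σ = √[1.6989 / 4] = 0.6517%
Sharpe = (μ − rf) / σ = (0.4150 − 0.04) / 0.6517 = 0.3750 / 0.6517 = 0.5754

0.58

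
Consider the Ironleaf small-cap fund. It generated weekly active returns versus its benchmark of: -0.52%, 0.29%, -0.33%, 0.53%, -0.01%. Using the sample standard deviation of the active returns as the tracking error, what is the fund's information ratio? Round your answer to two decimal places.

-0.02

Mean return r̄ = -0.040 / 5 = -0.0080%
Sample std dev = √[0.7441 / 4] = 0.4313%
IR = r̄ / tracking error = -0.0080 / 0.4313 = -0.0185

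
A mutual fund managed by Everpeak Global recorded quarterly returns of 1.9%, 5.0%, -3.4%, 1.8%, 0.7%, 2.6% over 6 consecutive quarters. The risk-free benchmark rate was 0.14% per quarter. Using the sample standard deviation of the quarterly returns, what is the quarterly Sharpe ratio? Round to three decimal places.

0.467

Mean return r̄ = 8.60 / 6 = 1.4333%
Sample std dev = √[38.3333 / 5] = 2.7689%
Sharpe = (r̄ − rf) / σ = (1.4333 − 0.14) / 2.7689 = 1.2933 / 2.7689 = 0.4671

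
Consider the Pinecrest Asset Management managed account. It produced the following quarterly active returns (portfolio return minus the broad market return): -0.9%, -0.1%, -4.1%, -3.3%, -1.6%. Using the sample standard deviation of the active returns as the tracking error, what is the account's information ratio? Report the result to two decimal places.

μ = (-0.9 − 0.1 − 4.1 − 3.3 − 1.6) / 5 = -10.00 / 5 = -2.0000%
Sample std dev = √[11.0800 / 4] = 1.6643%
IR = μ / tracking error = -2.0000 / 1.6643 = -1.2017

-1.20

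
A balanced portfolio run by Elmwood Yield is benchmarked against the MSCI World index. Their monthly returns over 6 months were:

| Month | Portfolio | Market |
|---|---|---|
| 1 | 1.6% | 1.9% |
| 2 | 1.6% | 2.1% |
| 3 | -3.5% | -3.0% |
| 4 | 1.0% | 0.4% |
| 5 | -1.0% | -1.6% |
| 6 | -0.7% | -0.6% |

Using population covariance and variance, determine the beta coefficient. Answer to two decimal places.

r̄p = -0.1667%,  r̄m = -0.1333%
Cov = Σ(rp − r̄p)(rm − r̄m) / 6 = 3.1978
Var(rm) = Σ(rm − r̄m)² / 6 = 3.3322
β = Cov / Var = 3.1978 / 3.3322 = 0.9597

0.96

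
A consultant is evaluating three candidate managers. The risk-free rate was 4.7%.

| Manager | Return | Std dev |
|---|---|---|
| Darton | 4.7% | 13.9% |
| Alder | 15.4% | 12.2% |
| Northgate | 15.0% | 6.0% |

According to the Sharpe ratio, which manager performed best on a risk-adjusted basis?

Darton: Sharpe ratio = (4.7% − 4.7%) / 13.9% = 0.000
Alder: Sharpe ratio = (15.4% − 4.7%) / 12.2% = 0.877
Northgate: Sharpe ratio = (15.0% − 4.7%) / 6.0% = 1.717
Highest: Northgate (1.717).

Northgate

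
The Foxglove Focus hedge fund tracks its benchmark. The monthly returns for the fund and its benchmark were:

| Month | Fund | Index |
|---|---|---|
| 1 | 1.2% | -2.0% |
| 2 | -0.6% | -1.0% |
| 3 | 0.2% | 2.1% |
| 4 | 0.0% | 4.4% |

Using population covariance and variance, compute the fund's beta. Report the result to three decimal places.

r̄p = 0.2000%,  r̄m = 0.8750%
Cov = Σ(rp − r̄p)(rm − r̄m) / 4 = -0.5200
Var(rm) = Σ(rm − r̄m)² / 4 = 6.4269
β = Cov / Var = -0.5200 / 6.4269 = -0.0809

-0.081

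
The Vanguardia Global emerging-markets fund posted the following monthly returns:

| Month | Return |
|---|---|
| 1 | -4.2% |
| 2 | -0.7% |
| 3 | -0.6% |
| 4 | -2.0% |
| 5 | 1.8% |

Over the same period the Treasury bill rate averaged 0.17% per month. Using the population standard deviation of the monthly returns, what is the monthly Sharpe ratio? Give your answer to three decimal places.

-0.668

μ = (-4.2 − 0.7 − 0.6 − 2 + 1.8) / 5 = -1.1400%
Population std dev = √[19.2320 / 5] = 1.9612%
Sharpe = (μ − rf) / σ = (-1.1400 − 0.17) / 1.9612 = -1.3100 / 1.9612 = -0.6680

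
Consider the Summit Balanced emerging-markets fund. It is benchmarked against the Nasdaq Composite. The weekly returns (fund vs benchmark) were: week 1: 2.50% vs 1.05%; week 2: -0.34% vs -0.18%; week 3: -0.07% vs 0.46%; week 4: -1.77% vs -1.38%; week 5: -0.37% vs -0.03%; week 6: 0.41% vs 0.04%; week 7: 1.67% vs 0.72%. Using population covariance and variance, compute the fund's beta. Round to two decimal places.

1.65

r̄p = 0.2900%,  r̄m = 0.0971%
Cov = Σ(rp − r̄p)(rm − r̄m) / 7 = 0.8756
Var(rm) = Σ(rm − r̄m)² / 7 = 0.5294
β = Cov / Var = 0.8756 / 0.5294 = 1.6539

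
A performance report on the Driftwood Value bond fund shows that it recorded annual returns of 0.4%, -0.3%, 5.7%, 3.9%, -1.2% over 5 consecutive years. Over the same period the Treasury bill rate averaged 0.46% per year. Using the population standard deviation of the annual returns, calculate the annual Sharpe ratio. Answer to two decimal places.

Mean return r̄ = 8.50 / 5 = 1.7000%
Population σ = √[Σ(r − r̄)² / 5] = √[34.9400 / 5] = √6.9880 = 2.6435%
Sharpe = (r̄ − rf) / σ = (1.7000 − 0.46) / 2.6435 = 1.2400 / 2.6435 = 0.4691

0.47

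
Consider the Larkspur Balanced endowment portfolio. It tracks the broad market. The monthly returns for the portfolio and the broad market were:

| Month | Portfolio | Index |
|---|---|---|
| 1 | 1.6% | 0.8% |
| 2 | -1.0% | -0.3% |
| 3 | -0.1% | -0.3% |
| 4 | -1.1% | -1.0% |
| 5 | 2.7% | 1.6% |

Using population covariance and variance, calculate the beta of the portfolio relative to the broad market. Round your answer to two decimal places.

r̄p = 0.4200%,  r̄m = 0.1600%
Cov = Σ(rp − r̄p)(rm − r̄m) / 5 = 1.3388
Var(rm) = Σ(rm − r̄m)² / 5 = 0.8504
β = Cov / Var = 1.3388 / 0.8504 = 1.5743

1.57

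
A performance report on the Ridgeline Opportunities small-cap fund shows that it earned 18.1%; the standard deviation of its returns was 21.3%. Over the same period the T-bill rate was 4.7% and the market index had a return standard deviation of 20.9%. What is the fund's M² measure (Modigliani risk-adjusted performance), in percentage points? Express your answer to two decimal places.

17.85

Sharpe = (Rp − Rf) / σp = (18.1% − 4.7%) / 21.3% = 0.6291
M² = Rf + Sharpe × σm = 4.7% + 0.6291 × 20.9% = 17.8482%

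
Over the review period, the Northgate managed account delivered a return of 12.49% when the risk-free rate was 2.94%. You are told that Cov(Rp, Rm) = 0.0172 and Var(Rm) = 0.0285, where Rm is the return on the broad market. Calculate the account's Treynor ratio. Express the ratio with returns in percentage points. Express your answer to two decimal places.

β = Cov / Var = 0.0172 / 0.0285 = 0.6035
Treynor = (Rp − Rf) / β = (12.49% − 2.94%) / 0.6035 = 9.55 / 0.6035 = 15.8244

15.82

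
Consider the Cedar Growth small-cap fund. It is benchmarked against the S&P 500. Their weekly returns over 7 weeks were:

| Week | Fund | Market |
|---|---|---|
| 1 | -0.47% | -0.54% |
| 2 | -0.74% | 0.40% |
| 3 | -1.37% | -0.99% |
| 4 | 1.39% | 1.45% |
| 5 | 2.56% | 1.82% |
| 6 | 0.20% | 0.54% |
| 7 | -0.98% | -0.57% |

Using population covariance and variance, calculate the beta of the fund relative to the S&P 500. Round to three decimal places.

1.242

r̄p = 0.0843%,  r̄m = 0.3014%
Cov = Σ(rp − r̄p)(rm − r̄m) / 7 = 1.2111
Var(rm) = Σ(rm − r̄m)² / 7 = 0.9753
β = Cov / Var = 1.2111 / 0.9753 = 1.2418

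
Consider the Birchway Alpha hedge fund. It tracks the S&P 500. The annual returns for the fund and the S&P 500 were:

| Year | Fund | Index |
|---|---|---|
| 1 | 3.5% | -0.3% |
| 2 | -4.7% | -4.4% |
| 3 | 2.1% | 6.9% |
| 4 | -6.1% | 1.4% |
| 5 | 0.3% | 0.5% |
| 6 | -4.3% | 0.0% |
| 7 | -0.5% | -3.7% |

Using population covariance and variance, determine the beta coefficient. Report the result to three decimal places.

0.339

r̄p = -1.3857%,  r̄m = 0.0571%
Cov = Σ(rp − r̄p)(rm − r̄m) / 7 = 4.0192
Var(rm) = Σ(rm − r̄m)² / 7 = 11.8482
β = Cov / Var = 4.0192 / 11.8482 = 0.3392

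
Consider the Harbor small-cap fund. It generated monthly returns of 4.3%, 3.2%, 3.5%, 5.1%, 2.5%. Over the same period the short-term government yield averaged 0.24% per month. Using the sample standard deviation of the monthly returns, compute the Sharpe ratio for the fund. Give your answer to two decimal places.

r̄ = (4.3 + 3.2 + 3.5 + 5.1 + 2.5) / 5 = 18.60 / 5 = 3.7200%
Σ(r − r̄)² = (4.3 − 3.7200)² + (3.2 − 3.7200)² + … = 4.0480
σ = √[4.0480 / 4] = 1.0060%
Sharpe = (r̄ − rf) / σ = (3.7200 − 0.24) / 1.0060 = 3.4800 / 1.0060 = 3.4592

3.46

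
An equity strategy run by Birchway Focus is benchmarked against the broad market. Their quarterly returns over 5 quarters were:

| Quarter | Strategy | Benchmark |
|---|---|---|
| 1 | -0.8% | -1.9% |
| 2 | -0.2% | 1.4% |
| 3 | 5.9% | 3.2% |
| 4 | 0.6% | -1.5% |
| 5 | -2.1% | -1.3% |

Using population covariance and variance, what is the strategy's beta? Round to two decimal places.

1.11

r̄p = 0.6800%,  r̄m = -0.0200%
Cov = Σ(rp − r̄p)(rm − r̄m) / 5 = 4.4036
Var(rm) = Σ(rm − r̄m)² / 5 = 3.9496
β = Cov / Var = 4.4036 / 3.9496 = 1.1149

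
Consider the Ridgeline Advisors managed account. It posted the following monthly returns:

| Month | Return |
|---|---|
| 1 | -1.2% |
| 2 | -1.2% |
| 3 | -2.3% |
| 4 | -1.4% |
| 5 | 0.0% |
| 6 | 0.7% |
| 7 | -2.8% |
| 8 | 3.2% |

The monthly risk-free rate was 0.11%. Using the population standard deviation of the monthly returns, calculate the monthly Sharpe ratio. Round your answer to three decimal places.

μ = (-1.2 − 1.2 − 2.3 − 1.4 + 0 + 0.7 − 2.8 + 3.2) / 8 = -0.6250%
Σ(r − μ)² = 25.5750; population σ = √(25.5750/8) = 1.7880%
Sharpe = (μ − rf) / σ = (-0.6250 − 0.11) / 1.7880 = -0.7350 / 1.7880 = -0.4111

-0.411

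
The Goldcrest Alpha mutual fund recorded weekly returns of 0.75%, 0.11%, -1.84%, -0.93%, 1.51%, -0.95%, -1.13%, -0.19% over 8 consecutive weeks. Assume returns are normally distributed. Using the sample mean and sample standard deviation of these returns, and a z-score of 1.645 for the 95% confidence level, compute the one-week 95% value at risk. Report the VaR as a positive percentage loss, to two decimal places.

2.14

r̄ = (0.75 + 0.11 − 1.84 − 0.93 + 1.51 − 0.95 − 1.13 − 0.19) / 8 = -0.3338%
Σ(r − r̄)² = 8.4296; sample σ = √(8.4296/7) = 1.0974%
VaR = −(r̄ − z·σ) = −(-0.3338 − 1.645 × 1.0974) = −(-2.1390) = 2.1390%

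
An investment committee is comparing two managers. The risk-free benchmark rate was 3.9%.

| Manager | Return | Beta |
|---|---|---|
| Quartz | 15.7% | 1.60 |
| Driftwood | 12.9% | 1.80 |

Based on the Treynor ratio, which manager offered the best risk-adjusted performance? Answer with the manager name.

Quartz: Treynor = (15.7% − 3.9%) / 1.60 = 7.375
Driftwood: Treynor = (12.9% − 3.9%) / 1.80 = 5.000
Highest: Quartz (7.375).

Quartz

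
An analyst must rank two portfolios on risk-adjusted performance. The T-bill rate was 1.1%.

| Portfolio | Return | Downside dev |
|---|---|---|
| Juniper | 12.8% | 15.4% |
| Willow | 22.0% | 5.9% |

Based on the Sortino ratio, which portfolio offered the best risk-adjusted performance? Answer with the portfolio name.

Willow

Juniper: Sortino ratio = (12.8% − 1.1%) / 15.4% = 0.760
Willow: Sortino ratio = (22.0% − 1.1%) / 5.9% = 3.542
Highest: Willow (3.542).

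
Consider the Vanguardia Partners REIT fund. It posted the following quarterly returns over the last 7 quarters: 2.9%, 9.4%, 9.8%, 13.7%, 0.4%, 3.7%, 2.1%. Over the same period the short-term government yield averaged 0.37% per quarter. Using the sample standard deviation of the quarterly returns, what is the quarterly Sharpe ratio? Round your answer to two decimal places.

Mean return r̄ = 42.00 / 7 = 6.0000%
Sample std dev = √[146.7600 / 6] = 4.9457%
Sharpe = (r̄ − rf) / σ = (6.0000 − 0.37) / 4.9457 = 5.6300 / 4.9457 = 1.1384

1.14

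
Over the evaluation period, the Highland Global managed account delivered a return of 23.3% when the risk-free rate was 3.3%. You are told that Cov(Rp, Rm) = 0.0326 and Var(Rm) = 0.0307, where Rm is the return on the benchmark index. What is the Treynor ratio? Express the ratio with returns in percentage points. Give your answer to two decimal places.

β = Cov / Var = 0.0326 / 0.0307 = 1.0619
Treynor = (Rp − Rf) / β = (23.3% − 3.3%) / 1.0619 = 20.00 / 1.0619 = 18.8342

18.83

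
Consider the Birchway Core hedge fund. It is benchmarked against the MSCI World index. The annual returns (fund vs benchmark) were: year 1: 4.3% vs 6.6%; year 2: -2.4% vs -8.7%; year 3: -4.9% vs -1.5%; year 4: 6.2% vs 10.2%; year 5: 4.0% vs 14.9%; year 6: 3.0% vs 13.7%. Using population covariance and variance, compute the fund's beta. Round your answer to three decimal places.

r̄p = 1.7000%,  r̄m = 5.8667%
Cov = Σ(rp − r̄p)(rm − r̄m) / 6 = 26.7850
Var(rm) = Σ(rm − r̄m)² / 6 = 71.4556
β = Cov / Var = 26.7850 / 71.4556 = 0.3748

0.375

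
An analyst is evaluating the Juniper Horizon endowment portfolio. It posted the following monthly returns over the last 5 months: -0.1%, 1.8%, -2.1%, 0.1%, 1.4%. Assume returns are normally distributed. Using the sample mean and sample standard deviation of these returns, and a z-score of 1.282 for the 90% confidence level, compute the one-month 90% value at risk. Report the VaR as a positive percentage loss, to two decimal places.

r̄ = (-0.1 + 1.8 − 2.1 + 0.1 + 1.4) / 5 = 0.2200%
Σ(r − r̄)² = 9.3880; sample σ = √(9.3880/4) = 1.5320%
VaR = −(r̄ − z·σ) = −(0.2200 − 1.282 × 1.5320) = −(-1.7440) = 1.7440%

1.74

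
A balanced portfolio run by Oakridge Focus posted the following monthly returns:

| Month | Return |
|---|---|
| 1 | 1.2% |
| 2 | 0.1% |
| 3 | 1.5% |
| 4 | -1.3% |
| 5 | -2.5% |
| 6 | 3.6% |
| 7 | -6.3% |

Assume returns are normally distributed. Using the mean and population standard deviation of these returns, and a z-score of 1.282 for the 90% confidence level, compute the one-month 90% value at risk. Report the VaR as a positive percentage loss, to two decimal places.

r̄ = (1.2 + 0.1 + 1.5 − 1.3 − 2.5 + 3.6 − 6.3) / 7 = -0.5286%
Σ(r − r̄)² = (1.2 − (-0.5286))² + (0.1 − (-0.5286))² + (1.5 − (-0.5286))² + … = 62.3343
population σ = √(62.3343 / 7) = √8.9049 = 2.9841%
VaR = −(r̄ − z·σ) = −(-0.5286 − 1.282 × 2.9841) = −(-4.3542) = 4.3542%

4.35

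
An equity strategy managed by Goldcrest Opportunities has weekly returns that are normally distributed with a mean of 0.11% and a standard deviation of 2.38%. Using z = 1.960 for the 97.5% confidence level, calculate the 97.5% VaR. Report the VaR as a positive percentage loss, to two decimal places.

4.55

VaR (as % loss) = −(μ − z·σ) = −(0.11% − 1.960 × 2.38%) = −(-4.5548%) = 4.5548%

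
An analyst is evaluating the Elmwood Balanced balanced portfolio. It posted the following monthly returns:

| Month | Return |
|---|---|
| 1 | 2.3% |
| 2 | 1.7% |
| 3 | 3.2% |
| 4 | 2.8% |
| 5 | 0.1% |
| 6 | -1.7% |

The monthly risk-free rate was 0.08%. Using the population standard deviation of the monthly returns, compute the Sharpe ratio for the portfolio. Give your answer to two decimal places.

0.78

Mean return μ = 8.40 / 6 = 1.4000%
Population σ = √[Σ(r − μ)² / 6] = √[17.4000 / 6] = √2.9000 = 1.7029%
Sharpe = (μ − rf) / σ = (1.4000 − 0.08) / 1.7029 = 1.3200 / 1.7029 = 0.7751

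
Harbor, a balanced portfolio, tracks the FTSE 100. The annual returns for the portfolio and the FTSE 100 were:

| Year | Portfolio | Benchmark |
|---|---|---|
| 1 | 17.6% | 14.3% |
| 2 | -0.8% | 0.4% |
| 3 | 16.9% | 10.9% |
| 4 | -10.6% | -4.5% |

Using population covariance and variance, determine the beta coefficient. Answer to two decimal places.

1.56

r̄p = 5.7750%,  r̄m = 5.2750%
Cov = Σ(rp − r̄p)(rm − r̄m) / 4 = 90.3544
Var(rm) = Σ(rm − r̄m)² / 4 = 58.1019
β = Cov / Var = 90.3544 / 58.1019 = 1.5551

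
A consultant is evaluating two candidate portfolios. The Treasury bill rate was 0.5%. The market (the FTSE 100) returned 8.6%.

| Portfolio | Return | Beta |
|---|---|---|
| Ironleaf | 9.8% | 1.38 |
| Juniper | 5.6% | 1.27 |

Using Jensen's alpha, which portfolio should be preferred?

Ironleaf

Ironleaf: α = 9.8% − [0.5% + 1.38 × (8.6% − 0.5%)] = -1.878
Juniper: α = 5.6% − [0.5% + 1.27 × (8.6% − 0.5%)] = -5.187
Highest: Ironleaf (-1.878).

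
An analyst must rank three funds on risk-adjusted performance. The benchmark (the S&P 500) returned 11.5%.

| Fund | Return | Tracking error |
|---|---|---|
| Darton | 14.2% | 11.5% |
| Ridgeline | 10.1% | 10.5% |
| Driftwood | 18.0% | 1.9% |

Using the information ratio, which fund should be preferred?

Driftwood

Darton: IR = (14.2% − 11.5%) / 11.5% = 0.235
Ridgeline: IR = (10.1% − 11.5%) / 10.5% = -0.133
Driftwood: IR = (18.0% − 11.5%) / 1.9% = 3.421
Highest: Driftwood (3.421).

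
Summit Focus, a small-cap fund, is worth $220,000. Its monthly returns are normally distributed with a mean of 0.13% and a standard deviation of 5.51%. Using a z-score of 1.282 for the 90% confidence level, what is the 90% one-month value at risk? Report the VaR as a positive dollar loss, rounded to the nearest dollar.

$15,254

Return at the 90% tail: μ − z·σ = 0.13% − 1.282 × 5.51% = 0.13 − 7.06382 = -6.93382%
VaR = −(-6.93382%) × $220,000 = 6.93382% × $220,000 = $15,254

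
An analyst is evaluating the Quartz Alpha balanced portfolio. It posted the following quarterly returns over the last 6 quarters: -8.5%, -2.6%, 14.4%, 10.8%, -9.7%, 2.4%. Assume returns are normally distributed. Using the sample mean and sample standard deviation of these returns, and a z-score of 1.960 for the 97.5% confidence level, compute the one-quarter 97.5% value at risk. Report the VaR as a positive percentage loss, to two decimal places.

18.37

Mean return r̄ = 6.80 / 6 = 1.1333%
Sample std dev = √[495.1533 / 5] = 9.9514%
VaR = −(r̄ − z·σ) = −(1.1333 − 1.960 × 9.9514) = −(-18.3714) = 18.3714%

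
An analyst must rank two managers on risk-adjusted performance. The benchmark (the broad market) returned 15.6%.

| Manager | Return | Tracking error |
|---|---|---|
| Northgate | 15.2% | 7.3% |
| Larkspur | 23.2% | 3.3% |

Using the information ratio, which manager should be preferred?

Larkspur

Northgate: IR = (15.2% − 15.6%) / 7.3% = -0.055
Larkspur: IR = (23.2% − 15.6%) / 3.3% = 2.303
Highest: Larkspur (2.303).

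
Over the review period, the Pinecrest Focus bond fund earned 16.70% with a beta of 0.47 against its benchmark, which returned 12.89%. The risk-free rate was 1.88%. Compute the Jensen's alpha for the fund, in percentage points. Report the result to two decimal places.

CAPM expected return = Rf + β(Rm − Rf) = 1.88% + 0.47 × (12.89% − 1.88%) = 1.88 + 0.47 × 11.01 = 7.0547%
Jensen's α = Rp − E[R] = 16.70% − 7.0547% = 9.6453

9.65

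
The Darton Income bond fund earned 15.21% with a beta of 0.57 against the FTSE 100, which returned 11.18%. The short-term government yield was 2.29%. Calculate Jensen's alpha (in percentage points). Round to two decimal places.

7.85

CAPM expected return = Rf + β(Rm − Rf) = 2.29% + 0.57 × (11.18% − 2.29%) = 2.29 + 0.57 × 8.89 = 7.3573%
Jensen's α = Rp − E[R] = 15.21% − 7.3573% = 7.8527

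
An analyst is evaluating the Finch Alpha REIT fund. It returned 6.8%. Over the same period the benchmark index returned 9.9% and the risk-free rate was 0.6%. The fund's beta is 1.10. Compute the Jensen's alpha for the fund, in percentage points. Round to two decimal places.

CAPM expected return = Rf + β(Rm − Rf) = 0.6% + 1.10 × (9.9% − 0.6%) = 0.6 + 1.10 × 9.30 = 10.8300%
Jensen's α = Rp − E[R] = 6.8% − 10.8300% = -4.0300

-4.03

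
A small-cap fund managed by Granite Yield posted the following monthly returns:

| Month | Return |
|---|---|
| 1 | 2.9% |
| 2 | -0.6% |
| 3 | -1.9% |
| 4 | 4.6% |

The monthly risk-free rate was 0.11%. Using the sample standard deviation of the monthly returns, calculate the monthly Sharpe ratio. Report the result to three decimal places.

0.378

Mean return r̄ = 5.00 / 4 = 1.2500%
Σ(r − r̄)² = 27.2900; sample σ = √(27.2900/3) = 3.0161%
Sharpe = (r̄ − rf) / σ = (1.2500 − 0.11) / 3.0161 = 1.1400 / 3.0161 = 0.3780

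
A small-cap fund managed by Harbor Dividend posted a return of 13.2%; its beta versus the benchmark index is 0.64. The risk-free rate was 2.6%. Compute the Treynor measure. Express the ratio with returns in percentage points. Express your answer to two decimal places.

Treynor = (Rp − Rf) / β = (13.2% − 2.6%) / 0.64 = 10.60 / 0.64 = 16.5625

16.56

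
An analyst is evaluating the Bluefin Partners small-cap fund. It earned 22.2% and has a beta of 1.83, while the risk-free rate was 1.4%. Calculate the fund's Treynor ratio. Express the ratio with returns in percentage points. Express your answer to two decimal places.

Treynor = (Rp − Rf) / β = (22.2% − 1.4%) / 1.83 = 20.80 / 1.83 = 11.3661

11.37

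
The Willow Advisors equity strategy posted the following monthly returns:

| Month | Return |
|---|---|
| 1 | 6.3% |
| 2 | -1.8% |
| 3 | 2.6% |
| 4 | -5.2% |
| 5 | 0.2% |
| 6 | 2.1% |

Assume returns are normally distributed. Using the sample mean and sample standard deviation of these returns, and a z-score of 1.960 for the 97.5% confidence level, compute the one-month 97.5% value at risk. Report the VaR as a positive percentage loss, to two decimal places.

7.05

r̄ = (6.3 − 1.8 + 2.6 − 5.2 + 0.2 + 2.1) / 6 = 4.20 / 6 = 0.7000%
Sample σ = √[Σ(r − r̄)² / 5] = √[78.2400 / 5] = √15.6480 = 3.9558%
VaR = −(r̄ − z·σ) = −(0.7000 − 1.960 × 3.9558) = −(-7.0534) = 7.0534%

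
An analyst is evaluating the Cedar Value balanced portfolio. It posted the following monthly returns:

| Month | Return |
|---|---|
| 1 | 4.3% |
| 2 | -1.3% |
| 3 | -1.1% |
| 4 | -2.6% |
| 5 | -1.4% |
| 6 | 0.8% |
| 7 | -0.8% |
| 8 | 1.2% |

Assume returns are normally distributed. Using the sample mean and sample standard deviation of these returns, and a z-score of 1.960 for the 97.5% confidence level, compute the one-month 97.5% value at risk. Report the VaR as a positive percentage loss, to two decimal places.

4.35

μ = (4.3 − 1.3 − 1.1 − 2.6 − 1.4 + 0.8 − 0.8 + 1.2) / 8 = -0.90 / 8 = -0.1125%
Σ(r − μ)² = (4.3 − (-0.1125))² + (-1.3 − (-0.1125))² + (-1.1 − (-0.1125))² + … = 32.7288
σ = √[32.7288 / 7] = 2.1623%
VaR = −(μ − z·σ) = −(-0.1125 − 1.960 × 2.1623) = −(-4.3506) = 4.3506%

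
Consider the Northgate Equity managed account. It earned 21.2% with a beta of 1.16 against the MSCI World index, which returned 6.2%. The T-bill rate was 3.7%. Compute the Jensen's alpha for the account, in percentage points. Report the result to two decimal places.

CAPM expected return = Rf + β(Rm − Rf) = 3.7% + 1.16 × (6.2% − 3.7%) = 3.7 + 1.16 × 2.50 = 6.6000%
Jensen's α = Rp − E[R] = 21.2% − 6.6000% = 14.6000

14.60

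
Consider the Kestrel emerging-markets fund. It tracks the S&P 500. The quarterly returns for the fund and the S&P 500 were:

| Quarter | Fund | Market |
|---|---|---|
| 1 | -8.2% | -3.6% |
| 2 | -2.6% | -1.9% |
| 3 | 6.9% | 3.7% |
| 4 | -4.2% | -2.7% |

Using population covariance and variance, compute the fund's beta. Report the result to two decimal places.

1.92

r̄p = -2.0250%,  r̄m = -1.1250%
Cov = Σ(rp − r̄p)(rm − r̄m) / 4 = 15.5544
Var(rm) = Σ(rm − r̄m)² / 4 = 8.1219
β = Cov / Var = 15.5544 / 8.1219 = 1.9151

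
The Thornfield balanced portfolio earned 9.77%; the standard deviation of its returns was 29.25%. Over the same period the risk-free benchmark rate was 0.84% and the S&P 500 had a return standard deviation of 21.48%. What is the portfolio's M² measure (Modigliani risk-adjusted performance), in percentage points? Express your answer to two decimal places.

Sharpe = (Rp − Rf) / σp = (9.77% − 0.84%) / 29.25% = 0.3053
M² = Rf + Sharpe × σm = 0.84% + 0.3053 × 21.48% = 7.3978%

7.40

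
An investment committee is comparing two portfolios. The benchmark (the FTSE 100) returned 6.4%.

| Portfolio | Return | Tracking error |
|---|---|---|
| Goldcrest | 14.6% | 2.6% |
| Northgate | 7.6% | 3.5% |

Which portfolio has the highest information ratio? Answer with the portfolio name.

Goldcrest

Goldcrest: IR = (14.6% − 6.4%) / 2.6% = 3.154
Northgate: IR = (7.6% − 6.4%) / 3.5% = 0.343
Highest: Goldcrest (3.154).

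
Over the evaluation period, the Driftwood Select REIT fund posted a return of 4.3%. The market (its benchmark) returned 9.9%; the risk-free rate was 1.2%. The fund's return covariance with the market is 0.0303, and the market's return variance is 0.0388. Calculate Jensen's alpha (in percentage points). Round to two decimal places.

β = Cov / Var = 0.0303 / 0.0388 = 0.7809
E[R] = Rf + β(Rm − Rf) = 1.2% + 0.7809 × (9.9% − 1.2%) = 7.9938%
α = Rp − E[R] = 4.3% − 7.9938% = -3.6938

-3.69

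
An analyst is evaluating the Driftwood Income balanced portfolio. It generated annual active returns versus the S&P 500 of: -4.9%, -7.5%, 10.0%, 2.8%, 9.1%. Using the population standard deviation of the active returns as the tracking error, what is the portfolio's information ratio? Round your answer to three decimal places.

r̄ = (-4.9 − 7.5 + 10 + 2.8 + 9.1) / 5 = 1.9000%
Σ(r − r̄)² = 252.8600; population σ = √(252.8600/5) = 7.1114%
IR = r̄ / tracking error = 1.9000 / 7.1114 = 0.2672

0.267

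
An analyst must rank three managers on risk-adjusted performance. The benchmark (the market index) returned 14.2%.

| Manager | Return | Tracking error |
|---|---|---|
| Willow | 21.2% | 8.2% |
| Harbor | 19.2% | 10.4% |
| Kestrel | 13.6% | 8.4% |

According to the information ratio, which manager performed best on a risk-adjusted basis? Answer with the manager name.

Willow: IR = (21.2% − 14.2%) / 8.2% = 0.854
Harbor: IR = (19.2% − 14.2%) / 10.4% = 0.481
Kestrel: IR = (13.6% − 14.2%) / 8.4% = -0.071
Highest: Willow (0.854).

Willow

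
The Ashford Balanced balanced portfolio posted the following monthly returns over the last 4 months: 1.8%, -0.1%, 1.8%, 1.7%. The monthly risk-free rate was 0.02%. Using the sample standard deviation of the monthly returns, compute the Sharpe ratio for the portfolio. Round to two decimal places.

Mean return r̄ = 5.20 / 4 = 1.3000%
Σ(r − r̄)² = (1.8 − 1.3000)² + (-0.1 − 1.3000)² + … = 2.6200
σ = √[2.6200 / 3] = 0.9345%
Sharpe = (r̄ − rf) / σ = (1.3000 − 0.02) / 0.9345 = 1.2800 / 0.9345 = 1.3697

1.37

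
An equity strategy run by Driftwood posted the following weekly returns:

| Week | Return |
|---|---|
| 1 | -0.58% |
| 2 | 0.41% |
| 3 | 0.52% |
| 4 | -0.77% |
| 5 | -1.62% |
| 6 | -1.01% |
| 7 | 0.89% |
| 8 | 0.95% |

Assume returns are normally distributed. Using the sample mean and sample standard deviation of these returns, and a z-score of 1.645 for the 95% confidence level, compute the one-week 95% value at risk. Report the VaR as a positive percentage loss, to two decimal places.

1.74

Mean return μ = -1.210 / 8 = -0.1513%
Σ(r − μ)² = 6.5239; sample σ = √(6.5239/7) = 0.9654%
VaR = −(μ − z·σ) = −(-0.1513 − 1.645 × 0.9654) = −(-1.7394) = 1.7394%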